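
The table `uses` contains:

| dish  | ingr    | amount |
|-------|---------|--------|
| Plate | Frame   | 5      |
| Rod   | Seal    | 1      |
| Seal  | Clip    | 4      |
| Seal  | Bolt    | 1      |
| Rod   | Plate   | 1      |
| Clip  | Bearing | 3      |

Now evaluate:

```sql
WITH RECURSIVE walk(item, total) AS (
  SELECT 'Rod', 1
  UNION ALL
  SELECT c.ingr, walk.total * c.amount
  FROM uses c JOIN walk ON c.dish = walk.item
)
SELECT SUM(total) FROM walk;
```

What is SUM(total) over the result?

25

Base: (Rod, total=1).
Iteration 1: components of {Rod} -> Plate = 1*1 = 1, Seal = 1*1 = 1.
Iteration 2: components of {Plate,Seal} -> Bolt = 1*1 = 1, Clip = 1*4 = 4, Frame = 1*5 = 5.
Iteration 3: components of {Bolt,Clip,Frame} -> Bearing = 4*3 = 12.
Iteration 4: no further components; recursion stops.
SUM(total) = 1 + 1 + 1 + 5 + 4 + 1 + 12 = 25.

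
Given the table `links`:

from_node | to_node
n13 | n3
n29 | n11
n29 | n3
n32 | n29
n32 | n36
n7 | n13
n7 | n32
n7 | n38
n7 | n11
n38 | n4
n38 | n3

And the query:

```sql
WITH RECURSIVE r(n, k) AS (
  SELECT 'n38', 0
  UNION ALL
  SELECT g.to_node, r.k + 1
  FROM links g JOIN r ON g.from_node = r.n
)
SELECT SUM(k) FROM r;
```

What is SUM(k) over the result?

Base: (n38, k=0).
Iteration 1: edges from {n38} -> (n3, k=1), (n4, k=1).
Iteration 2: no outgoing edges from {n3,n4}; recursion stops.
SUM(k) = 0 + 1 + 1 = 2.

2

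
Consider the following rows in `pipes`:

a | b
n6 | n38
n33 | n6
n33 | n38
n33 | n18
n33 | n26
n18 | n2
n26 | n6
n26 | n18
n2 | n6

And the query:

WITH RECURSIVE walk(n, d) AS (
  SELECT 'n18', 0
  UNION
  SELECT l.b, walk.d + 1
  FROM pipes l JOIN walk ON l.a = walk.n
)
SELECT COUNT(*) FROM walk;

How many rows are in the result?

Base: (n18, d=0).
Iteration 1: edges from {n18} -> (n2, d=1).
Iteration 2: edges from {n2} -> (n6, d=2).
Iteration 3: edges from {n6} -> (n38, d=3).
Iteration 4: no outgoing edges from {n38}; recursion stops.
Total rows emitted: 4.

4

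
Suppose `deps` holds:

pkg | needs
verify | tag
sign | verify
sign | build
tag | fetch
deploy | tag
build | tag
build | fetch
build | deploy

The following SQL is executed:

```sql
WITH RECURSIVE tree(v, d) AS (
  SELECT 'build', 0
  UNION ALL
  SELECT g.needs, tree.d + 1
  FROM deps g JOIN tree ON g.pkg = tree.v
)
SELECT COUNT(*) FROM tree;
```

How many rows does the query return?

7

Base: (build, d=0).
Iteration 1: edges from {build} -> (deploy, d=1), (fetch, d=1), (tag, d=1).
Iteration 2: edges from {deploy,fetch,tag} -> (fetch, d=2), (tag, d=2).
Iteration 3: edges from {fetch,tag} -> (fetch, d=3).
Iteration 4: no outgoing edges from {fetch}; recursion stops.
Total rows emitted: 7.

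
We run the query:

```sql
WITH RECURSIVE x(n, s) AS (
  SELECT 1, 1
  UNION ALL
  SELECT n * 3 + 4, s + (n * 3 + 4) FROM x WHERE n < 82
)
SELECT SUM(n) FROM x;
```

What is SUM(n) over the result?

Base: n=1, s=1.
Iteration 1: 1 < 82 holds -> n = 1 * 3 + 4 = 7, s = 1 + 7 = 8.
Iteration 2: 7 < 82 holds -> n = 7 * 3 + 4 = 25, s = 8 + 25 = 33.
Iteration 3: 25 < 82 holds -> n = 25 * 3 + 4 = 79, s = 33 + 79 = 112.
Iteration 4: 79 < 82 holds -> n = 79 * 3 + 4 = 241, s = 112 + 241 = 353.
Iteration 5: 241 < 82 fails; recursion stops.
SUM(n) = 1 + 7 + 25 + 79 + 241 = 353.

353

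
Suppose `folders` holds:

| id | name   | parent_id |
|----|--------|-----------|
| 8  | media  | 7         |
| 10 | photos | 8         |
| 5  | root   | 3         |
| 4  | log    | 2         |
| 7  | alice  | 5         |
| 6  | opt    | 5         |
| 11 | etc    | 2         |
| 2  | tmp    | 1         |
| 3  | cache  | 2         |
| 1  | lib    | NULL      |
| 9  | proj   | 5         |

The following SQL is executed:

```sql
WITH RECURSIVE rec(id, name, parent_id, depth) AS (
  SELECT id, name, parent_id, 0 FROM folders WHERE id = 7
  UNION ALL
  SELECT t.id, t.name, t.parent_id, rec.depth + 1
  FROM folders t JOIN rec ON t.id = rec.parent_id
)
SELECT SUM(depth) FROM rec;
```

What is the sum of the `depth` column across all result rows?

Base: id=7 (alice), parent_id=5, depth 0.
Iteration 1: join on id=5 -> root (id 5, parent_id=3, depth 1).
Iteration 2: join on id=3 -> cache (id 3, parent_id=2, depth 2).
Iteration 3: join on id=2 -> tmp (id 2, parent_id=1, depth 3).
Iteration 4: join on id=1 -> lib (id 1, parent_id=NULL, depth 4).
Iteration 5: parent_id is NULL; no match; recursion stops.
SUM(depth) = 0 + 1 + 2 + 3 + 4 = 10.

10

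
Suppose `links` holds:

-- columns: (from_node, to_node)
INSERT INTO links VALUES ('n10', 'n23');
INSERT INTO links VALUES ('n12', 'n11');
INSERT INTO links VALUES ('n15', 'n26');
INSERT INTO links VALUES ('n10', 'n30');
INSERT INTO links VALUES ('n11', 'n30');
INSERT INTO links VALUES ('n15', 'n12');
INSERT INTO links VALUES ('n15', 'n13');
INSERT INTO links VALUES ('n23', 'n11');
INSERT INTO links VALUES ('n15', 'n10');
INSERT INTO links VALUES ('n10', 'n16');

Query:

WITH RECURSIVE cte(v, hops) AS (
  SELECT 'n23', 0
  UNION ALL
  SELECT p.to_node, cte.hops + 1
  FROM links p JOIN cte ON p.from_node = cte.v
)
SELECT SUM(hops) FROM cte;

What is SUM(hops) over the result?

Base: (n23, hops=0).
Iteration 1: edges from {n23} -> (n11, hops=1).
Iteration 2: edges from {n11} -> (n30, hops=2).
Iteration 3: no outgoing edges from {n30}; recursion stops.
SUM(hops) = 0 + 1 + 2 = 3.

3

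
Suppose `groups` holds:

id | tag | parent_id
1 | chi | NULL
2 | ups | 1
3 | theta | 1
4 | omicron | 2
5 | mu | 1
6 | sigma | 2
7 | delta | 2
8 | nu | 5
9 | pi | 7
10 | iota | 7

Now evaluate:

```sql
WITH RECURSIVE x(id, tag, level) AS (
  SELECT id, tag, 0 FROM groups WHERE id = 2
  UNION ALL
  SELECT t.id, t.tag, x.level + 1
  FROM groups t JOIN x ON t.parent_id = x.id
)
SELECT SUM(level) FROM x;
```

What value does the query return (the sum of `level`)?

7

Base: id=2 (ups) at level 0.
Iteration 1: rows with parent_id in {2} -> omicron (id 4, level 1), sigma (id 6, level 1), delta (id 7, level 1).
Iteration 2: rows with parent_id in {4,6,7} -> pi (id 9, level 2), iota (id 10, level 2).
Iteration 3: no rows with parent_id in {9,10}; recursion stops.
SUM(level) = 0 + 1 + 1 + 1 + 2 + 2 = 7.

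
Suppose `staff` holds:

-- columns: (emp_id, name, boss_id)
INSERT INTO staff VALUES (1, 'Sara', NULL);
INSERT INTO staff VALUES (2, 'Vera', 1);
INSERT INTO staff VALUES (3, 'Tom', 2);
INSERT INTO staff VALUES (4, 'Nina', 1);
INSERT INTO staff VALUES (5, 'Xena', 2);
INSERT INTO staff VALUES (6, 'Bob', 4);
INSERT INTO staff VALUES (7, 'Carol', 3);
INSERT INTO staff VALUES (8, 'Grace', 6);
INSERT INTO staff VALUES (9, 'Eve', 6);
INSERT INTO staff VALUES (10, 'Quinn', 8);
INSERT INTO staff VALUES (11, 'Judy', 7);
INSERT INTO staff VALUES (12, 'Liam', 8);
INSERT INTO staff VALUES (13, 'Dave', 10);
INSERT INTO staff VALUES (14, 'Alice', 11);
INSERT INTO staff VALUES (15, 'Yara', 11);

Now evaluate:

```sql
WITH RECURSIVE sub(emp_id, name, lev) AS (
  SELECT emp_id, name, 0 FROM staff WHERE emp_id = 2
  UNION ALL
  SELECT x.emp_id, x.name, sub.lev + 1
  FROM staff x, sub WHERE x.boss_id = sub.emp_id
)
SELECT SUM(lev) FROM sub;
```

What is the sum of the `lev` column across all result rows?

15

Base: emp_id=2 (Vera) at lev 0.
Iteration 1: rows with boss_id in {2} -> Tom (id 3, lev 1), Xena (id 5, lev 1).
Iteration 2: rows with boss_id in {3,5} -> Carol (id 7, lev 2).
Iteration 3: rows with boss_id in {7} -> Judy (id 11, lev 3).
Iteration 4: rows with boss_id in {11} -> Alice (id 14, lev 4), Yara (id 15, lev 4).
Iteration 5: no rows with boss_id in {14,15}; recursion stops.
SUM(lev) = 0 + 1 + 1 + 2 + 3 + 4 + 4 = 15.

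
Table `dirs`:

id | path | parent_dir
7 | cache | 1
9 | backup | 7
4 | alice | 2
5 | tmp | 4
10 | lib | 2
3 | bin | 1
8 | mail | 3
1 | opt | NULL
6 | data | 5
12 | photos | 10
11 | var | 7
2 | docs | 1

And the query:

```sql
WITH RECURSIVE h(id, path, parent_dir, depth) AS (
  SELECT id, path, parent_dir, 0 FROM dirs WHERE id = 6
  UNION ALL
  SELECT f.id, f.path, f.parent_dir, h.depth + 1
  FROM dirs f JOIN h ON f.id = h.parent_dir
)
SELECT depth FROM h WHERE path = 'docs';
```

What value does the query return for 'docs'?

3

Base: id=6 (data), parent_dir=5, depth 0.
Iteration 1: join on id=5 -> tmp (id 5, parent_dir=4, depth 1).
Iteration 2: join on id=4 -> alice (id 4, parent_dir=2, depth 2).
Iteration 3: join on id=2 -> docs (id 2, parent_dir=1, depth 3).
Iteration 4: join on id=1 -> opt (id 1, parent_dir=NULL, depth 4).
Iteration 5: parent_dir is NULL; no match; recursion stops.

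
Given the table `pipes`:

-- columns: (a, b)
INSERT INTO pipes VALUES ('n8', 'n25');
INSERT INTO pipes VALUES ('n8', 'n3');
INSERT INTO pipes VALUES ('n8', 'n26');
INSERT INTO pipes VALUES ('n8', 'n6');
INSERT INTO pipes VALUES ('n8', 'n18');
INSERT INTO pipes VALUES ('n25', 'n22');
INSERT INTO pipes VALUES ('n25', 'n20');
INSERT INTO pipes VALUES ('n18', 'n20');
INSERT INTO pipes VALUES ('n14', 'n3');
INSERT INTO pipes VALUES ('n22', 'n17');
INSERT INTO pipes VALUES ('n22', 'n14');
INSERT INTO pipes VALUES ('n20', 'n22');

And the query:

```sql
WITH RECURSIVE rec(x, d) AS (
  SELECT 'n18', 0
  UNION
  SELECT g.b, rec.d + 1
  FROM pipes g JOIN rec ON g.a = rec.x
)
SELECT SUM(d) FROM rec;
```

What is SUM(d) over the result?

13

Base: (n18, d=0).
Iteration 1: edges from {n18} -> (n20, d=1).
Iteration 2: edges from {n20} -> (n22, d=2).
Iteration 3: edges from {n22} -> (n14, d=3), (n17, d=3).
Iteration 4: edges from {n14,n17} -> (n3, d=4).
Iteration 5: no outgoing edges from {n3}; recursion stops.
SUM(d) = 0 + 1 + 2 + 3 + 3 + 4 = 13.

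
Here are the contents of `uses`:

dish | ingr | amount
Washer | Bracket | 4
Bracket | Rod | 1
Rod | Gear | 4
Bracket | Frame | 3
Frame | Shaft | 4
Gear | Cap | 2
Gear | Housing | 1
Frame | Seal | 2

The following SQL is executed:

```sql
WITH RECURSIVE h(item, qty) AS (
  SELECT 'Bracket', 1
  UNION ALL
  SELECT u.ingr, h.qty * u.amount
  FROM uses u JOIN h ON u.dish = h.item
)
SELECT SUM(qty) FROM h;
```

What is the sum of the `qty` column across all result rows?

39

Base: (Bracket, qty=1).
Iteration 1: components of {Bracket} -> Frame = 1*3 = 3, Rod = 1*1 = 1.
Iteration 2: components of {Frame,Rod} -> Gear = 1*4 = 4, Seal = 3*2 = 6, Shaft = 3*4 = 12.
Iteration 3: components of {Gear,Seal,Shaft} -> Cap = 4*2 = 8, Housing = 4*1 = 4.
Iteration 4: no further components; recursion stops.
SUM(qty) = 1 + 1 + 3 + 4 + 12 + 6 + 8 + 4 = 39.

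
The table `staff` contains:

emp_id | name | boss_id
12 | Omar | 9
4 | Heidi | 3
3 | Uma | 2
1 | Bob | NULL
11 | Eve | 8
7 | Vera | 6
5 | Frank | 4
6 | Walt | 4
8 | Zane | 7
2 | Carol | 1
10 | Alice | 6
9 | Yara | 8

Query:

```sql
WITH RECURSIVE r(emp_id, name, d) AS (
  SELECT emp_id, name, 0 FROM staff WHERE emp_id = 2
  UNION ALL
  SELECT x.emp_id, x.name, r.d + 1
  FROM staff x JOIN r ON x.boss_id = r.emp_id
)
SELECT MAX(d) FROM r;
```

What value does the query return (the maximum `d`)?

7

Base: emp_id=2 (Carol) at d 0.
Iteration 1: rows with boss_id in {2} -> Uma (id 3, d 1).
Iteration 2: rows with boss_id in {3} -> Heidi (id 4, d 2).
Iteration 3: rows with boss_id in {4} -> Frank (id 5, d 3), Walt (id 6, d 3).
Iteration 4: rows with boss_id in {5,6} -> Vera (id 7, d 4), Alice (id 10, d 4).
Iteration 5: rows with boss_id in {7,10} -> Zane (id 8, d 5).
Iteration 6: rows with boss_id in {8} -> Yara (id 9, d 6), Eve (id 11, d 6).
Iteration 7: rows with boss_id in {9,11} -> Omar (id 12, d 7).
Iteration 8: no rows with boss_id in {12}; recursion stops.
d values: 0, 1, 2, 3, 3, 4, 4, 5, 6, 6, 7; the maximum is 7.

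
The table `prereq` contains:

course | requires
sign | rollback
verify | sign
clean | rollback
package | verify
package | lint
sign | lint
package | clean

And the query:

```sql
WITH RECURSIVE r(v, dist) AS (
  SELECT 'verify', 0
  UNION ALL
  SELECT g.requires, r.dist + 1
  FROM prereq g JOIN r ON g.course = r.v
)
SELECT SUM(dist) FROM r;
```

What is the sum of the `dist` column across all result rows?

5

Base: (verify, dist=0).
Iteration 1: edges from {verify} -> (sign, dist=1).
Iteration 2: edges from {sign} -> (lint, dist=2), (rollback, dist=2).
Iteration 3: no outgoing edges from {lint,rollback}; recursion stops.
SUM(dist) = 0 + 1 + 2 + 2 = 5.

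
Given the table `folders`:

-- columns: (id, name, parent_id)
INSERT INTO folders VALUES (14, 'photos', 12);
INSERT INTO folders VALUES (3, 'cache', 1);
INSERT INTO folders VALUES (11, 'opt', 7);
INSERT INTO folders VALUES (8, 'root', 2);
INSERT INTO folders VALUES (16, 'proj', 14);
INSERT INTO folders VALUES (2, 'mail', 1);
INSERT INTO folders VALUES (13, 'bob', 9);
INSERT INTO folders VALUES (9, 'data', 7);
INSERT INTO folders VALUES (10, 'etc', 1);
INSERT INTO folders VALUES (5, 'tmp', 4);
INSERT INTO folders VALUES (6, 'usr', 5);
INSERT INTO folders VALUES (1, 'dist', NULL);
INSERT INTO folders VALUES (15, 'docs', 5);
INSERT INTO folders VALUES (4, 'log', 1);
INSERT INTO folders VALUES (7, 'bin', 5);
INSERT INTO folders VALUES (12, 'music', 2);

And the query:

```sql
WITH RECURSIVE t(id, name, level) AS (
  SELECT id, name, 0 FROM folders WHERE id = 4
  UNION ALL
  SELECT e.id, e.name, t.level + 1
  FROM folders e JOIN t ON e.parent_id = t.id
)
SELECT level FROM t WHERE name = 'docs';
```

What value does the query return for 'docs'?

Base: id=4 (log) at level 0.
Iteration 1: rows with parent_id in {4} -> tmp (id 5, level 1).
Iteration 2: rows with parent_id in {5} -> usr (id 6, level 2), bin (id 7, level 2), docs (id 15, level 2).
Iteration 3: rows with parent_id in {6,7,15} -> data (id 9, level 3), opt (id 11, level 3).
Iteration 4: rows with parent_id in {9,11} -> bob (id 13, level 4).
Iteration 5: no rows with parent_id in {13}; recursion stops.

2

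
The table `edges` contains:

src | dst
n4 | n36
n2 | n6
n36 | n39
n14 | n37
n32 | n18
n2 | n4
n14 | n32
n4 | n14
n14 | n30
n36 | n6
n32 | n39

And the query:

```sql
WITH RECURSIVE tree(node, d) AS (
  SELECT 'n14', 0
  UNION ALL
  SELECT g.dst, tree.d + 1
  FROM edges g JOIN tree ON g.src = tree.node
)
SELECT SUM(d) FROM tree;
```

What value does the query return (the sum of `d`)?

7

Base: (n14, d=0).
Iteration 1: edges from {n14} -> (n30, d=1), (n32, d=1), (n37, d=1).
Iteration 2: edges from {n30,n32,n37} -> (n18, d=2), (n39, d=2).
Iteration 3: no outgoing edges from {n18,n39}; recursion stops.
SUM(d) = 0 + 1 + 1 + 1 + 2 + 2 = 7.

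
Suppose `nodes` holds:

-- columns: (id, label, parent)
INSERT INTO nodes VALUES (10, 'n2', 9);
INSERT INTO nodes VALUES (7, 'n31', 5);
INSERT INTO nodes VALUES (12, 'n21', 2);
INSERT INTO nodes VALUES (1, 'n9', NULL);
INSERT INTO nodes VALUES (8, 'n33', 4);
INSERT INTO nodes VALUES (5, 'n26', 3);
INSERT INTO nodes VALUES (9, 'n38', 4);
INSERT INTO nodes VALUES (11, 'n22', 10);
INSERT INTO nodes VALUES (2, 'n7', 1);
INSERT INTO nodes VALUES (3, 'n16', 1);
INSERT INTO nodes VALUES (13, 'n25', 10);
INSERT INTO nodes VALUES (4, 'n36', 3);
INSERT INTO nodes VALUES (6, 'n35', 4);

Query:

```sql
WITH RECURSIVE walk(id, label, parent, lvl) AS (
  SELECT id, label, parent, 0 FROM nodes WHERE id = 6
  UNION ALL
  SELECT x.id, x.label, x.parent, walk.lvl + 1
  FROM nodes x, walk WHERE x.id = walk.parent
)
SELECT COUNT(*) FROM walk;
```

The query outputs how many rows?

4

Base: id=6 (n35), parent=4, lvl 0.
Iteration 1: join on id=4 -> n36 (id 4, parent=3, lvl 1).
Iteration 2: join on id=3 -> n16 (id 3, parent=1, lvl 2).
Iteration 3: join on id=1 -> n9 (id 1, parent=NULL, lvl 3).
Iteration 4: parent is NULL; no match; recursion stops.
Total rows emitted: 4.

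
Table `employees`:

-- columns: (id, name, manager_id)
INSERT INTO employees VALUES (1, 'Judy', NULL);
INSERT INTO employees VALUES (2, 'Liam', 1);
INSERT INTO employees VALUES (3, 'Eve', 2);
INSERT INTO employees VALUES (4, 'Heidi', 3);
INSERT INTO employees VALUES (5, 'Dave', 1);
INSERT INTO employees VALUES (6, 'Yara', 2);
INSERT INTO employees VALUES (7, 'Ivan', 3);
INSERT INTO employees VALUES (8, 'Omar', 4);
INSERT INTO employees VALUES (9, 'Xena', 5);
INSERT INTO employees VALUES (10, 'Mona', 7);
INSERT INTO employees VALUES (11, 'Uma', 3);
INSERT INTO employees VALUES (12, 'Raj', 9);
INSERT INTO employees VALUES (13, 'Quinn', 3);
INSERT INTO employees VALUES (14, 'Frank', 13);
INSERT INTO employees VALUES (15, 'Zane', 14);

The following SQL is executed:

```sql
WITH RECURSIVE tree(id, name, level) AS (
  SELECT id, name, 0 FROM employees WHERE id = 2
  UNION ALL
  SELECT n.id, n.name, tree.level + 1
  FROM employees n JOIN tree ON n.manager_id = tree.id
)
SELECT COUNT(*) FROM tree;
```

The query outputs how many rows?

Base: id=2 (Liam) at level 0.
Iteration 1: rows with manager_id in {2} -> Eve (id 3, level 1), Yara (id 6, level 1).
Iteration 2: rows with manager_id in {3,6} -> Heidi (id 4, level 2), Ivan (id 7, level 2), Uma (id 11, level 2), Quinn (id 13, level 2).
Iteration 3: rows with manager_id in {4,7,11,13} -> Omar (id 8, level 3), Mona (id 10, level 3), Frank (id 14, level 3).
Iteration 4: rows with manager_id in {8,10,14} -> Zane (id 15, level 4).
Iteration 5: no rows with manager_id in {15}; recursion stops.
Total rows emitted: 11.

11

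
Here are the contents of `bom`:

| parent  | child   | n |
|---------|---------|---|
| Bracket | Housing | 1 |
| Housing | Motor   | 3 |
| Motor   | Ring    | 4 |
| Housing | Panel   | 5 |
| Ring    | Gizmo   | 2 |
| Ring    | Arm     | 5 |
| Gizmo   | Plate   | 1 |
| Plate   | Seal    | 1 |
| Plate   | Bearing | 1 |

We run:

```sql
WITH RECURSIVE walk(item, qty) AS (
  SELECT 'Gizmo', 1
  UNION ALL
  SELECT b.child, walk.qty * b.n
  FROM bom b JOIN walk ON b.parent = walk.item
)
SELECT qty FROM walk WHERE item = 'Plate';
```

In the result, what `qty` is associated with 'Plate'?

Base: (Gizmo, qty=1).
Iteration 1: components of {Gizmo} -> Plate = 1*1 = 1.
Iteration 2: components of {Plate} -> Bearing = 1*1 = 1, Seal = 1*1 = 1.
Iteration 3: no further components; recursion stops.

1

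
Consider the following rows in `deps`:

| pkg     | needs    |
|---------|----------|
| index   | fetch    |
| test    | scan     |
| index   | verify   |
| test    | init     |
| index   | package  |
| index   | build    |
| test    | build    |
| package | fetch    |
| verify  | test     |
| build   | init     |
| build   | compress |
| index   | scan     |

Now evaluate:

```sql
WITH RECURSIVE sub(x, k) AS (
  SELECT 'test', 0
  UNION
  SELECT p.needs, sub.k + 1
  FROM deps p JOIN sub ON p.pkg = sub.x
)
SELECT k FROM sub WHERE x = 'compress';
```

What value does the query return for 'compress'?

2

Base: (test, k=0).
Iteration 1: edges from {test} -> (build, k=1), (init, k=1), (scan, k=1).
Iteration 2: edges from {build,init,scan} -> (compress, k=2), (init, k=2).
Iteration 3: no outgoing edges from {compress,init}; recursion stops.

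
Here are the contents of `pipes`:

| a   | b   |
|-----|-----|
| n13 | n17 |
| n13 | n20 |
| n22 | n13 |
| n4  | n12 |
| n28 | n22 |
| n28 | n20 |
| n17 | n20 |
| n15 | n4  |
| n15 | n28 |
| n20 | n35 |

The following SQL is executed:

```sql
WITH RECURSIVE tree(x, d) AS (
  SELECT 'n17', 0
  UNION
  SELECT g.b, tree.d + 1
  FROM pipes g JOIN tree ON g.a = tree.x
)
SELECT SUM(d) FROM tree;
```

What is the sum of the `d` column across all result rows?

3

Base: (n17, d=0).
Iteration 1: edges from {n17} -> (n20, d=1).
Iteration 2: edges from {n20} -> (n35, d=2).
Iteration 3: no outgoing edges from {n35}; recursion stops.
SUM(d) = 0 + 1 + 2 = 3.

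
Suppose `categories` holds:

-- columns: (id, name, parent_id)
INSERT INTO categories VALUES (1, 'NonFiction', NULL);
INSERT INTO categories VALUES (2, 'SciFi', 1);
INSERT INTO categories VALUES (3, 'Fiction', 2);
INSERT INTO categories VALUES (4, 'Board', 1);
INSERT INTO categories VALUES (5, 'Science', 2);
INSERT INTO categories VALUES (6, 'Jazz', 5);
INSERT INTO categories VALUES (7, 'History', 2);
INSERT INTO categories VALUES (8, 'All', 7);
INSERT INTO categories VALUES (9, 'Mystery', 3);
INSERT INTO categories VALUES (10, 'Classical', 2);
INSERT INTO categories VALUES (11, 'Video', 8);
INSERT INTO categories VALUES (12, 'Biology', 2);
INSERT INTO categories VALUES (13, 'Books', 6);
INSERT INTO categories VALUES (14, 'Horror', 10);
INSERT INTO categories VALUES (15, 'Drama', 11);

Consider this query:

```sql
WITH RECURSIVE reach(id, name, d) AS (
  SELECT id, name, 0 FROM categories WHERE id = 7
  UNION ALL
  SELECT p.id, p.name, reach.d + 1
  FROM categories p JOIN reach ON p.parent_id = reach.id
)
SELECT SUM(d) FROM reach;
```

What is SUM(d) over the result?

6

Base: id=7 (History) at d 0.
Iteration 1: rows with parent_id in {7} -> All (id 8, d 1).
Iteration 2: rows with parent_id in {8} -> Video (id 11, d 2).
Iteration 3: rows with parent_id in {11} -> Drama (id 15, d 3).
Iteration 4: no rows with parent_id in {15}; recursion stops.
SUM(d) = 0 + 1 + 2 + 3 = 6.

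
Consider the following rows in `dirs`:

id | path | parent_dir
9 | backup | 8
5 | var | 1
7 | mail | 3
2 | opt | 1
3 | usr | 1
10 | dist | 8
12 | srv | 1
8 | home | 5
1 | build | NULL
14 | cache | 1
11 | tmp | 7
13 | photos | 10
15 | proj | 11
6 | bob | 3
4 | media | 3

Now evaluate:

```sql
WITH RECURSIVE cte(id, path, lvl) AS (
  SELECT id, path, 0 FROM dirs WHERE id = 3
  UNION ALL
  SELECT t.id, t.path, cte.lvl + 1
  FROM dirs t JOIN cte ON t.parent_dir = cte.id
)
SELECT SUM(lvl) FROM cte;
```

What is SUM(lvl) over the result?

8

Base: id=3 (usr) at lvl 0.
Iteration 1: rows with parent_dir in {3} -> media (id 4, lvl 1), bob (id 6, lvl 1), mail (id 7, lvl 1).
Iteration 2: rows with parent_dir in {4,6,7} -> tmp (id 11, lvl 2).
Iteration 3: rows with parent_dir in {11} -> proj (id 15, lvl 3).
Iteration 4: no rows with parent_dir in {15}; recursion stops.
SUM(lvl) = 0 + 1 + 1 + 1 + 2 + 3 = 8.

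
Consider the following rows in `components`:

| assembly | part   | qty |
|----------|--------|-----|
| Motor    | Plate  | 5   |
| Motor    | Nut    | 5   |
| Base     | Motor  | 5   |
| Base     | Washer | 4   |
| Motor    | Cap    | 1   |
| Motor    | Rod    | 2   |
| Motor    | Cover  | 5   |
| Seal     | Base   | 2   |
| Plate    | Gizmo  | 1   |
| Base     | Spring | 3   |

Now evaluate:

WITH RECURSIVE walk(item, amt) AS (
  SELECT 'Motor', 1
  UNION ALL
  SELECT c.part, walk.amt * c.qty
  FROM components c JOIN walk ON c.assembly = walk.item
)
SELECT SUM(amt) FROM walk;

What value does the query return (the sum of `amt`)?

24

Base: (Motor, amt=1).
Iteration 1: components of {Motor} -> Cap = 1*1 = 1, Cover = 1*5 = 5, Nut = 1*5 = 5, Plate = 1*5 = 5, Rod = 1*2 = 2.
Iteration 2: components of {Cap,Cover,Nut,Plate,Rod} -> Gizmo = 5*1 = 5.
Iteration 3: no further components; recursion stops.
SUM(amt) = 1 + 5 + 5 + 5 + 1 + 2 + 5 = 24.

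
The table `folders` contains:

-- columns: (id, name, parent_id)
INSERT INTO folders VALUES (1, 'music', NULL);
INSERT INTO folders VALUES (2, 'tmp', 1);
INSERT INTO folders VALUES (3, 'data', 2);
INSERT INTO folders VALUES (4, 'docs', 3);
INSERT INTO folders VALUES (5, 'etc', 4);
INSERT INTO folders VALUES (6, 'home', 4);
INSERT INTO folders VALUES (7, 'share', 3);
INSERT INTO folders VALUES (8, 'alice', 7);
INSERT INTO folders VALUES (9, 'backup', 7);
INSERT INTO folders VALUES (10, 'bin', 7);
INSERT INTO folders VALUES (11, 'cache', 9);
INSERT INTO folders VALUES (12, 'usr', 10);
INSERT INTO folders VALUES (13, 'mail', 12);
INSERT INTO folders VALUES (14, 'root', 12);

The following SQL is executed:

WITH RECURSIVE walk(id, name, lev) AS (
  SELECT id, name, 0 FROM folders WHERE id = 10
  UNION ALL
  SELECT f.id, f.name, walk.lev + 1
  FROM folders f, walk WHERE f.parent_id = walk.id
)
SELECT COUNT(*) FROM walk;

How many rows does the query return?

Base: id=10 (bin) at lev 0.
Iteration 1: rows with parent_id in {10} -> usr (id 12, lev 1).
Iteration 2: rows with parent_id in {12} -> mail (id 13, lev 2), root (id 14, lev 2).
Iteration 3: no rows with parent_id in {13,14}; recursion stops.
Total rows emitted: 4.

4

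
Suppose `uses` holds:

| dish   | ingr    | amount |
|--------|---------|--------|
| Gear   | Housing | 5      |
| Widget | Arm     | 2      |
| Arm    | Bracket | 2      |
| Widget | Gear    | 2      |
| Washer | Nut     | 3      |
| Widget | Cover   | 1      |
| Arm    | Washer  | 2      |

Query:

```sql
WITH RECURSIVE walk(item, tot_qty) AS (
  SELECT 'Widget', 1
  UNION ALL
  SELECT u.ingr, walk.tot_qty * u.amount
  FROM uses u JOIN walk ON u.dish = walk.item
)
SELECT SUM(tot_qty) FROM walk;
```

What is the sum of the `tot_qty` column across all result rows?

36

Base: (Widget, tot_qty=1).
Iteration 1: components of {Widget} -> Arm = 1*2 = 2, Cover = 1*1 = 1, Gear = 1*2 = 2.
Iteration 2: components of {Arm,Cover,Gear} -> Bracket = 2*2 = 4, Housing = 2*5 = 10, Washer = 2*2 = 4.
Iteration 3: components of {Bracket,Housing,Washer} -> Nut = 4*3 = 12.
Iteration 4: no further components; recursion stops.
SUM(tot_qty) = 1 + 2 + 2 + 1 + 4 + 4 + 10 + 12 = 36.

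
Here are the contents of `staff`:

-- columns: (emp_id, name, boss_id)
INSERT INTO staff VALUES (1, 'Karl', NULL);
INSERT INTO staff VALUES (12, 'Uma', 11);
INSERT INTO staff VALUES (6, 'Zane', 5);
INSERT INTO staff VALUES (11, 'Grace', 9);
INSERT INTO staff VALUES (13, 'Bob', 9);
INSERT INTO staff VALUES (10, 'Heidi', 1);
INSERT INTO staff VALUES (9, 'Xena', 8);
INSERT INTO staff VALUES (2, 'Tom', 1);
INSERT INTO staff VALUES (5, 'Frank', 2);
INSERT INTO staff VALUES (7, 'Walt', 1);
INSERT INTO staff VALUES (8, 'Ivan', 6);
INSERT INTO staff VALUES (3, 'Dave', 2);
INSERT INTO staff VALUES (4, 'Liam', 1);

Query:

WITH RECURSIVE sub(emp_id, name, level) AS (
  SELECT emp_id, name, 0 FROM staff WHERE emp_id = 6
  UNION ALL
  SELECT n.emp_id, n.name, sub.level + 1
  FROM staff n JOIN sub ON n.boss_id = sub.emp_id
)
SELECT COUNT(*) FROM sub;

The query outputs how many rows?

Base: emp_id=6 (Zane) at level 0.
Iteration 1: rows with boss_id in {6} -> Ivan (id 8, level 1).
Iteration 2: rows with boss_id in {8} -> Xena (id 9, level 2).
Iteration 3: rows with boss_id in {9} -> Grace (id 11, level 3), Bob (id 13, level 3).
Iteration 4: rows with boss_id in {11,13} -> Uma (id 12, level 4).
Iteration 5: no rows with boss_id in {12}; recursion stops.
Total rows emitted: 6.

6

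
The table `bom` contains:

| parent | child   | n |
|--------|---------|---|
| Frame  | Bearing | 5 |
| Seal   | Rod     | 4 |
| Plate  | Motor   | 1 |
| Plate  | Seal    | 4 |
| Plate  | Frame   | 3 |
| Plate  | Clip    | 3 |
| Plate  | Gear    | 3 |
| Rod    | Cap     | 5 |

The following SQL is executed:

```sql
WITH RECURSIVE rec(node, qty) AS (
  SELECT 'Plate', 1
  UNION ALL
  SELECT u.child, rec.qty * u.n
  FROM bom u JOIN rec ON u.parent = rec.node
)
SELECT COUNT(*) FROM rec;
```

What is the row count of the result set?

9

Base: (Plate, qty=1).
Iteration 1: components of {Plate} -> Clip = 1*3 = 3, Frame = 1*3 = 3, Gear = 1*3 = 3, Motor = 1*1 = 1, Seal = 1*4 = 4.
Iteration 2: components of {Clip,Frame,Gear,Motor,Seal} -> Bearing = 3*5 = 15, Rod = 4*4 = 16.
Iteration 3: components of {Bearing,Rod} -> Cap = 16*5 = 80.
Iteration 4: no further components; recursion stops.
Total rows emitted: 9.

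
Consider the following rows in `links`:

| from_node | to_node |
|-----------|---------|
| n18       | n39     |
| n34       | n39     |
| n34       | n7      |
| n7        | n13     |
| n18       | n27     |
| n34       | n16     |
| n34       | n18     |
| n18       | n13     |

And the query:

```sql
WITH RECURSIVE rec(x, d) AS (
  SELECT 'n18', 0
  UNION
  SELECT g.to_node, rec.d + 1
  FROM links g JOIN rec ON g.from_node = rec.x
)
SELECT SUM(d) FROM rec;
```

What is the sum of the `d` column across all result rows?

3

Base: (n18, d=0).
Iteration 1: edges from {n18} -> (n13, d=1), (n27, d=1), (n39, d=1).
Iteration 2: no outgoing edges from {n13,n27,n39}; recursion stops.
SUM(d) = 0 + 1 + 1 + 1 = 3.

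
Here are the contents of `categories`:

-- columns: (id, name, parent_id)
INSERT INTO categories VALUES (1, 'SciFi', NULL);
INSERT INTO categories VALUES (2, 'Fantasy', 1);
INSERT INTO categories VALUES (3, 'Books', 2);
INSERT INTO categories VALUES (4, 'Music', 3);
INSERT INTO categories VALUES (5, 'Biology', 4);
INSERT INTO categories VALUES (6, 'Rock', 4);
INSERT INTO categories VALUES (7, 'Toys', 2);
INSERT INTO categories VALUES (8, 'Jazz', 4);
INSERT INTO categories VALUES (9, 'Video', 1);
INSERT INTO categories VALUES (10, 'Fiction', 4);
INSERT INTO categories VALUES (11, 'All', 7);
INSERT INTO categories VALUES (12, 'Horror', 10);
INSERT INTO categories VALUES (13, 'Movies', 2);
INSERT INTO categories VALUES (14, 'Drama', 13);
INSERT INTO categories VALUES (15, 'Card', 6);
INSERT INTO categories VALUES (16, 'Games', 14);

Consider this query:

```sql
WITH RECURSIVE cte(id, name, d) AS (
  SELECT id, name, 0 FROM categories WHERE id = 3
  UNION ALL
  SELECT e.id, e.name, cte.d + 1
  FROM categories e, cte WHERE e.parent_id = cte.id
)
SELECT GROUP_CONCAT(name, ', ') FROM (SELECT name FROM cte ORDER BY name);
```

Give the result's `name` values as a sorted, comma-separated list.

Biology, Books, Card, Fiction, Horror, Jazz, Music, Rock

Base: id=3 (Books) at d 0.
Iteration 1: rows with parent_id in {3} -> Music (id 4, d 1).
Iteration 2: rows with parent_id in {4} -> Biology (id 5, d 2), Rock (id 6, d 2), Jazz (id 8, d 2), Fiction (id 10, d 2).
Iteration 3: rows with parent_id in {5,6,8,10} -> Horror (id 12, d 3), Card (id 15, d 3).
Iteration 4: no rows with parent_id in {12,15}; recursion stops.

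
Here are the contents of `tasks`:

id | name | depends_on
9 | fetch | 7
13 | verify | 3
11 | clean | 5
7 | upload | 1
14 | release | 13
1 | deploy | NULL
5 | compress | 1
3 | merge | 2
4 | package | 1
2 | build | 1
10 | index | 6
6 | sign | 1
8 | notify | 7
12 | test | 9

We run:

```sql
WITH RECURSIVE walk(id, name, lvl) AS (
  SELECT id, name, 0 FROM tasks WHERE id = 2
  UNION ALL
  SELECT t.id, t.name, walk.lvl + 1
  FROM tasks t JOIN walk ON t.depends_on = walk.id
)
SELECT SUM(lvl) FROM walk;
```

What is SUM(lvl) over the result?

6

Base: id=2 (build) at lvl 0.
Iteration 1: rows with depends_on in {2} -> merge (id 3, lvl 1).
Iteration 2: rows with depends_on in {3} -> verify (id 13, lvl 2).
Iteration 3: rows with depends_on in {13} -> release (id 14, lvl 3).
Iteration 4: no rows with depends_on in {14}; recursion stops.
SUM(lvl) = 0 + 1 + 2 + 3 = 6.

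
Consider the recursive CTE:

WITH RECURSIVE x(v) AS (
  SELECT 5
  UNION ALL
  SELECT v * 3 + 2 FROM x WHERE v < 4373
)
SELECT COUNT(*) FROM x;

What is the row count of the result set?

Base: v=5.
Iteration 1: 5 < 4373 holds -> v = 5 * 3 + 2 = 17.
Iteration 2: 17 < 4373 holds -> v = 17 * 3 + 2 = 53.
Iteration 3: 53 < 4373 holds -> v = 53 * 3 + 2 = 161.
Iteration 4: 161 < 4373 holds -> v = 161 * 3 + 2 = 485.
Iteration 5: 485 < 4373 holds -> v = 485 * 3 + 2 = 1457.
Iteration 6: 1457 < 4373 holds -> v = 1457 * 3 + 2 = 4373.
Iteration 7: 4373 < 4373 fails; recursion stops.
Total rows emitted: 7.

7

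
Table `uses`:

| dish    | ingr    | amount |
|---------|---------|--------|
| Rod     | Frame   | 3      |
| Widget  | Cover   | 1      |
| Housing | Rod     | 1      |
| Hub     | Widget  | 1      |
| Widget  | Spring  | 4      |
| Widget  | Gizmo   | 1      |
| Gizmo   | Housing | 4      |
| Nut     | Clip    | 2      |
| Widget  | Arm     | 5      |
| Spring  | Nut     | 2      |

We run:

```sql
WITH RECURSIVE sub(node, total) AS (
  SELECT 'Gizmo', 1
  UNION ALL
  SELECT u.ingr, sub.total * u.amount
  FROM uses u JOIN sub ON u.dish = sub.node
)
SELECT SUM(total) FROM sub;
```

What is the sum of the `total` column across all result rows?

Base: (Gizmo, total=1).
Iteration 1: components of {Gizmo} -> Housing = 1*4 = 4.
Iteration 2: components of {Housing} -> Rod = 4*1 = 4.
Iteration 3: components of {Rod} -> Frame = 4*3 = 12.
Iteration 4: no further components; recursion stops.
SUM(total) = 1 + 4 + 4 + 12 = 21.

21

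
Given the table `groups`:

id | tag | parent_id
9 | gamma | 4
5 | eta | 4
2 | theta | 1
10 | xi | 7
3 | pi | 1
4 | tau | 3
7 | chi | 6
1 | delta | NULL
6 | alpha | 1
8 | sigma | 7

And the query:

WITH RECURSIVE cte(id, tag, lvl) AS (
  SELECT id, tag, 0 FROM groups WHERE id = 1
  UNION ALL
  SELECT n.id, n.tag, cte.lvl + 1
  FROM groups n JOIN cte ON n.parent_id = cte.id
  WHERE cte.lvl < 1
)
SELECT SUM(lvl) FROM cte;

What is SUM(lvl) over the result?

3

Base: id=1 (delta) at lvl 0.
Iteration 1: rows with parent_id in {1} -> theta (id 2, lvl 1), pi (id 3, lvl 1), alpha (id 6, lvl 1).
Iteration 2: lvl < 1 fails for all current rows; recursion stops.
SUM(lvl) = 0 + 1 + 1 + 1 = 3.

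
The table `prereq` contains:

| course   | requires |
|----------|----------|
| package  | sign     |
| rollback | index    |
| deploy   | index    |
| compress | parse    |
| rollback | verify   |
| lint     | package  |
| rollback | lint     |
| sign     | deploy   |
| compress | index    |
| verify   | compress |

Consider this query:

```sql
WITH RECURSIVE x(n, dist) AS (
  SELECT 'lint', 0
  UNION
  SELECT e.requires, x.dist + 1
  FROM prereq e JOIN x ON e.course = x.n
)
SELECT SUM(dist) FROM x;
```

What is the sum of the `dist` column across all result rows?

Base: (lint, dist=0).
Iteration 1: edges from {lint} -> (package, dist=1).
Iteration 2: edges from {package} -> (sign, dist=2).
Iteration 3: edges from {sign} -> (deploy, dist=3).
Iteration 4: edges from {deploy} -> (index, dist=4).
Iteration 5: no outgoing edges from {index}; recursion stops.
SUM(dist) = 0 + 1 + 2 + 3 + 4 = 10.

10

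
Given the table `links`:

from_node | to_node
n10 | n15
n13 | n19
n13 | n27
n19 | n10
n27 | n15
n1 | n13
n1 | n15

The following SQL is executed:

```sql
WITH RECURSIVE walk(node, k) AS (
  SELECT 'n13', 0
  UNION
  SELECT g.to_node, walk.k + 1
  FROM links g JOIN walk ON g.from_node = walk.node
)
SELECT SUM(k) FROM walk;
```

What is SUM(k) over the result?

9

Base: (n13, k=0).
Iteration 1: edges from {n13} -> (n19, k=1), (n27, k=1).
Iteration 2: edges from {n19,n27} -> (n10, k=2), (n15, k=2).
Iteration 3: edges from {n10,n15} -> (n15, k=3).
Iteration 4: no outgoing edges from {n15}; recursion stops.
SUM(k) = 0 + 1 + 1 + 2 + 2 + 3 = 9.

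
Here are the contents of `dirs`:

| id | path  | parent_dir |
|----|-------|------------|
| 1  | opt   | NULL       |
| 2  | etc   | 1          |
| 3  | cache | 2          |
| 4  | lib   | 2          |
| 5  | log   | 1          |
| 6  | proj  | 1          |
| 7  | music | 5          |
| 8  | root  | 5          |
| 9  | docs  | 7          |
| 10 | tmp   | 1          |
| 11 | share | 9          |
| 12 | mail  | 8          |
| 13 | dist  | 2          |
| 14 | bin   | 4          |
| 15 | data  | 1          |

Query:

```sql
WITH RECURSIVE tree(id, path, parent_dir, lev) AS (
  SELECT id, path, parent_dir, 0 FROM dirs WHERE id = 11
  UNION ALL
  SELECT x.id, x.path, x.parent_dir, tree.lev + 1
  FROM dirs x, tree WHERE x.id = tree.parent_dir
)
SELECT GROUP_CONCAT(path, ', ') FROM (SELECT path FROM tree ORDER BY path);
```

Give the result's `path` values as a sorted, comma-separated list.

docs, log, music, opt, share

Base: id=11 (share), parent_dir=9, lev 0.
Iteration 1: join on id=9 -> docs (id 9, parent_dir=7, lev 1).
Iteration 2: join on id=7 -> music (id 7, parent_dir=5, lev 2).
Iteration 3: join on id=5 -> log (id 5, parent_dir=1, lev 3).
Iteration 4: join on id=1 -> opt (id 1, parent_dir=NULL, lev 4).
Iteration 5: parent_dir is NULL; no match; recursion stops.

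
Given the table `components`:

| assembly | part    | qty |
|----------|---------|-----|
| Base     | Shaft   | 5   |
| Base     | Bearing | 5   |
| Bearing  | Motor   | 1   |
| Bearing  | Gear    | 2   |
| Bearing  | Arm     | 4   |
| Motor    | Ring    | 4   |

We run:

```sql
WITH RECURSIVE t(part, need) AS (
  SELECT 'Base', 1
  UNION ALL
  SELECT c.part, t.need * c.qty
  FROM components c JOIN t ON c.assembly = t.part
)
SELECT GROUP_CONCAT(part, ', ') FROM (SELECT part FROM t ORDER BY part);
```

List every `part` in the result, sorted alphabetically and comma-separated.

Base: (Base, need=1).
Iteration 1: components of {Base} -> Bearing = 1*5 = 5, Shaft = 1*5 = 5.
Iteration 2: components of {Bearing,Shaft} -> Arm = 5*4 = 20, Gear = 5*2 = 10, Motor = 5*1 = 5.
Iteration 3: components of {Arm,Gear,Motor} -> Ring = 5*4 = 20.
Iteration 4: no further components; recursion stops.

Arm, Base, Bearing, Gear, Motor, Ring, Shaft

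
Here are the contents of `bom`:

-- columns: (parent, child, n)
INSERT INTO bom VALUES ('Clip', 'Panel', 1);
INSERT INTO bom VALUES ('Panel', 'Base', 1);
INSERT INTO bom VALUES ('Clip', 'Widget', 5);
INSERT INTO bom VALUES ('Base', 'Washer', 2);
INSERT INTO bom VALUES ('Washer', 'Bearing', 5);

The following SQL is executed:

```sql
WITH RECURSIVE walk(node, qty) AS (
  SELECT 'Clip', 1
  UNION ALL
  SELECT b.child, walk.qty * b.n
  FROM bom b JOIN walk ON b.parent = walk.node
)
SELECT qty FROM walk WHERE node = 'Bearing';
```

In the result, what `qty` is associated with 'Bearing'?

Base: (Clip, qty=1).
Iteration 1: components of {Clip} -> Panel = 1*1 = 1, Widget = 1*5 = 5.
Iteration 2: components of {Panel,Widget} -> Base = 1*1 = 1.
Iteration 3: components of {Base} -> Washer = 1*2 = 2.
Iteration 4: components of {Washer} -> Bearing = 2*5 = 10.
Iteration 5: no further components; recursion stops.

10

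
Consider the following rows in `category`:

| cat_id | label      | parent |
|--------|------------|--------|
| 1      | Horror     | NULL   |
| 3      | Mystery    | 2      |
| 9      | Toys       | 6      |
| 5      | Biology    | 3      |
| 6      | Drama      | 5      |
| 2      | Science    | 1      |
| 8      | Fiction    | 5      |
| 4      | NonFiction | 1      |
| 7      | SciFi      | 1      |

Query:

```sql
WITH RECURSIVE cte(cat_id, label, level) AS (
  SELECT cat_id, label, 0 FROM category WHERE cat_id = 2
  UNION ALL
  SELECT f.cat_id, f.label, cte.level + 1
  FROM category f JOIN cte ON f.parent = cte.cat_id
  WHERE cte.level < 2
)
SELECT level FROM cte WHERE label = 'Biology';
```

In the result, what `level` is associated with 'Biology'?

Base: cat_id=2 (Science) at level 0.
Iteration 1: rows with parent in {2} -> Mystery (id 3, level 1).
Iteration 2: rows with parent in {3} -> Biology (id 5, level 2).
Iteration 3: level < 2 fails for all current rows; recursion stops.

2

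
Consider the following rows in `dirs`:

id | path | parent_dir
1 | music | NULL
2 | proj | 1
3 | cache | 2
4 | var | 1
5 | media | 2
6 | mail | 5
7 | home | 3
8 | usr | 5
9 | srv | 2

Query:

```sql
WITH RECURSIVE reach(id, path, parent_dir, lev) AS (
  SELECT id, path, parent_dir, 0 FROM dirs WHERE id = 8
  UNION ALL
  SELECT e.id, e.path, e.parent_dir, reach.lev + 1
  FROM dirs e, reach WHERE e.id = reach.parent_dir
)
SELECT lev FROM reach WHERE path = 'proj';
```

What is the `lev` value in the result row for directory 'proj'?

Base: id=8 (usr), parent_dir=5, lev 0.
Iteration 1: join on id=5 -> media (id 5, parent_dir=2, lev 1).
Iteration 2: join on id=2 -> proj (id 2, parent_dir=1, lev 2).
Iteration 3: join on id=1 -> music (id 1, parent_dir=NULL, lev 3).
Iteration 4: parent_dir is NULL; no match; recursion stops.

2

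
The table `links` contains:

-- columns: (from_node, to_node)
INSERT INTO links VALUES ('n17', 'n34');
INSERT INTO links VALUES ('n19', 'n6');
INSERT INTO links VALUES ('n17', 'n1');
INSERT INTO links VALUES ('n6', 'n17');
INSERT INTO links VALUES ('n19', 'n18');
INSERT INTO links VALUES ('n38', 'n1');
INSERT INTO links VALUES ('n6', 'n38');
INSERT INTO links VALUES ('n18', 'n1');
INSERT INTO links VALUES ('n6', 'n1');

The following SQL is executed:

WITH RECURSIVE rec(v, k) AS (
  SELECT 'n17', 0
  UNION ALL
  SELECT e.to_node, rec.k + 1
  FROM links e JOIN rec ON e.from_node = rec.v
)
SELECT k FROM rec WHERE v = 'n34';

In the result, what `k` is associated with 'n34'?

1

Base: (n17, k=0).
Iteration 1: edges from {n17} -> (n1, k=1), (n34, k=1).
Iteration 2: no outgoing edges from {n1,n34}; recursion stops.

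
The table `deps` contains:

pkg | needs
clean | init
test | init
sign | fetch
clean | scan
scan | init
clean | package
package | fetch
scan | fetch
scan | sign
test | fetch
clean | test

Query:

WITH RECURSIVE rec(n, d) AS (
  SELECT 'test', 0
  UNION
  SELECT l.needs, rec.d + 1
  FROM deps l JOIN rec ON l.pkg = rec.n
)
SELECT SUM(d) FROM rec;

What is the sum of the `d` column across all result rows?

2

Base: (test, d=0).
Iteration 1: edges from {test} -> (fetch, d=1), (init, d=1).
Iteration 2: no outgoing edges from {fetch,init}; recursion stops.
SUM(d) = 0 + 1 + 1 = 2.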